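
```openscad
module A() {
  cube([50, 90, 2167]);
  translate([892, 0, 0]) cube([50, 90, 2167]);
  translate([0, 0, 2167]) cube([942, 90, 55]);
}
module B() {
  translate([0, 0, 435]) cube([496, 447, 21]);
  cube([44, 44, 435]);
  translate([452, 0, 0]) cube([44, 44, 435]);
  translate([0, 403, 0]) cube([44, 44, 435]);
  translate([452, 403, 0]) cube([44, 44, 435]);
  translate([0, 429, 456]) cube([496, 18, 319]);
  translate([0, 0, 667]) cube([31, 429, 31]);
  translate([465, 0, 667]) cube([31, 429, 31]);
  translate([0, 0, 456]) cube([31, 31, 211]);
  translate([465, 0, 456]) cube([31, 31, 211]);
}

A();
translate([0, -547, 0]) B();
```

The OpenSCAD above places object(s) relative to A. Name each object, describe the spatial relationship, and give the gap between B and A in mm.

A is a door frame. B is a chair. The chair is on the floor beside the door frame on its −y side. The gap between the chair and the door frame is 100 mm.

The chair's nearest face is 100 mm from the door frame's −y face.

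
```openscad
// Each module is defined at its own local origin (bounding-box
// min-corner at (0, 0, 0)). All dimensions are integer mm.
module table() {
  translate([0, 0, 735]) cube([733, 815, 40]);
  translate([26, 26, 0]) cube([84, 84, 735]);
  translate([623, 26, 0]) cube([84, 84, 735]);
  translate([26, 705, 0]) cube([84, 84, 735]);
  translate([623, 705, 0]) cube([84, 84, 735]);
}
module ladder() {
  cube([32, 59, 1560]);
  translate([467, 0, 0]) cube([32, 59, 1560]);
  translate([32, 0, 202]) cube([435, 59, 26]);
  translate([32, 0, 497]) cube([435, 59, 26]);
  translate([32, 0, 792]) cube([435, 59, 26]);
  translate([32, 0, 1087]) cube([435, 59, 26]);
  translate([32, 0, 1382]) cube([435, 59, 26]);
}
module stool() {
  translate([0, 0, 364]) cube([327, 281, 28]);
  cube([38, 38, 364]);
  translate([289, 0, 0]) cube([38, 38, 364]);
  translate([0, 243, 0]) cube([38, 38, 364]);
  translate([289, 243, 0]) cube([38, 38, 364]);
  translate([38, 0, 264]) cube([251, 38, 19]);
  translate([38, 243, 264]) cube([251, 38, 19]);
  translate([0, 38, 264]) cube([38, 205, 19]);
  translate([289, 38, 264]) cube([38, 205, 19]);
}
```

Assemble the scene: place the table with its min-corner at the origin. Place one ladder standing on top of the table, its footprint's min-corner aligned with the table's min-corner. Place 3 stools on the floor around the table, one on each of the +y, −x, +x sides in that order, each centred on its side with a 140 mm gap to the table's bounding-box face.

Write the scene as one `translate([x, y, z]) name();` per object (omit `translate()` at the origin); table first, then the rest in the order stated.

table();
translate([0, 0, 775]) ladder();
translate([203, 955, 0]) stool();
translate([-467, 267, 0]) stool();
translate([873, 267, 0]) stool();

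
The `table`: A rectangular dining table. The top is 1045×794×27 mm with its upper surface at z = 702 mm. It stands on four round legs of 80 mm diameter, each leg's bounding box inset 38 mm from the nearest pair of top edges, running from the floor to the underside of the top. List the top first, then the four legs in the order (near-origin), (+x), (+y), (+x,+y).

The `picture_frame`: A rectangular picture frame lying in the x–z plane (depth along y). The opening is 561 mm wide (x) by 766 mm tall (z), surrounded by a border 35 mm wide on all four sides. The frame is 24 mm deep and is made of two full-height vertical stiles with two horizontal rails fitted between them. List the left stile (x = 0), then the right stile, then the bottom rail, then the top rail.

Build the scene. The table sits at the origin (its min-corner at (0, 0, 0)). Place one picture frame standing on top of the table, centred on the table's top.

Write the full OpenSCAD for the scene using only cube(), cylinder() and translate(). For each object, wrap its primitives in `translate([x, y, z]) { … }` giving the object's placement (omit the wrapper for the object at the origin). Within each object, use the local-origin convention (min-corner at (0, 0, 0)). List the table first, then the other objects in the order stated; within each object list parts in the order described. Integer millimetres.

translate([0, 0, 675]) cube([1045, 794, 27]);
translate([78, 78, 0]) cylinder(h = 675, r = 40);
translate([967, 78, 0]) cylinder(h = 675, r = 40);
translate([78, 716, 0]) cylinder(h = 675, r = 40);
translate([967, 716, 0]) cylinder(h = 675, r = 40);
translate([207, 385, 702]) {
  cube([35, 24, 836]);
  translate([596, 0, 0]) cube([35, 24, 836]);
  translate([35, 0, 0]) cube([561, 24, 35]);
  translate([35, 0, 801]) cube([561, 24, 35]);
}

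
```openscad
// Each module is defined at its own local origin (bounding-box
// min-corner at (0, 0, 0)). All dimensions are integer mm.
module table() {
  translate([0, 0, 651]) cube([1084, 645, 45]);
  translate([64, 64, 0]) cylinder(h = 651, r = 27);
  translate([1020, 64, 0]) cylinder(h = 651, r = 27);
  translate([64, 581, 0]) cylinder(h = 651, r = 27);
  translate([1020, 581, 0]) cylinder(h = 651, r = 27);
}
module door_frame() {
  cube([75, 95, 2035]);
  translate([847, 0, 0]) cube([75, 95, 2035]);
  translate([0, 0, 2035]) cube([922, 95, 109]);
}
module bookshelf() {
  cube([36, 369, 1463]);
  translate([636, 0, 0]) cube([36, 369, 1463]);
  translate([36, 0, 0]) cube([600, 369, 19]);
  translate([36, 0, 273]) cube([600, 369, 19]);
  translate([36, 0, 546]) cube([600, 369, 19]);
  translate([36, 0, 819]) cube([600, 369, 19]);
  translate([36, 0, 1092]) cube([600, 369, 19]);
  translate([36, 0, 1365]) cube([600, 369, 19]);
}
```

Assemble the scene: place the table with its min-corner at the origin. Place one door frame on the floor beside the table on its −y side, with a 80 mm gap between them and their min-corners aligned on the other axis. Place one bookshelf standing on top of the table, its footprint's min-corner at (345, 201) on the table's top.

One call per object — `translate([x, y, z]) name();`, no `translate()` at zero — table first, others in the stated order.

table();
translate([0, -175, 0]) door_frame();
translate([345, 201, 696]) bookshelf();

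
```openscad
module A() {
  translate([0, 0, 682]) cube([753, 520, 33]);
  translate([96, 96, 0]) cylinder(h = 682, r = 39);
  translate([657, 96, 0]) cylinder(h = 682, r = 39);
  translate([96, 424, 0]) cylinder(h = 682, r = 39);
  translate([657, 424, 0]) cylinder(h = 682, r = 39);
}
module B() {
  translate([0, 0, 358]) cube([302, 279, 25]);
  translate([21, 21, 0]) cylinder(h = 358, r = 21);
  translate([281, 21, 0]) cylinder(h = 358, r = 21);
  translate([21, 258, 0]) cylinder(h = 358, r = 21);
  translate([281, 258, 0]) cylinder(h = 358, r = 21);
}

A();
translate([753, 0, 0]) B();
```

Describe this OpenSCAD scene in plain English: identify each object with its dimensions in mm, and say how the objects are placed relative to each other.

A is a table with a 753×520 mm rectangular top, 33 mm thick, top surface at z = 715 mm, supported by four round legs of 78 mm diameter, each leg's bounding box inset 57 mm from the nearest pair of top edges, running from the floor.

B is a four-legged stool. The seat is 302×279 mm, 25 mm thick, top at z = 383 mm. It stands on four round legs, each 42 mm in diameter, from z = 0 to the seat underside, each leg's axis is inset half a diameter from the nearest pair of seat edges (so the leg's bounding box is flush with the corner).

The stool is against the table's +x side, with their −y faces flush.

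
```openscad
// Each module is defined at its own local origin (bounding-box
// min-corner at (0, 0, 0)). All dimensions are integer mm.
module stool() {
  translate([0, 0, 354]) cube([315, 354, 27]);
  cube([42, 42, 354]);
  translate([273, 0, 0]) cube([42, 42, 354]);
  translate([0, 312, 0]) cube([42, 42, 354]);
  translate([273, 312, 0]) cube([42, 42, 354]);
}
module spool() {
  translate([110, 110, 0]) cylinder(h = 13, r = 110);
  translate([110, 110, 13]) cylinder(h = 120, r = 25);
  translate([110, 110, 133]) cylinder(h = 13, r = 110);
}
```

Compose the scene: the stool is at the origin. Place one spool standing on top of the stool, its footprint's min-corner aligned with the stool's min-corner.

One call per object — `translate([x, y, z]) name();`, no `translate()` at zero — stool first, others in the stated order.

stool();
translate([0, 0, 381]) spool();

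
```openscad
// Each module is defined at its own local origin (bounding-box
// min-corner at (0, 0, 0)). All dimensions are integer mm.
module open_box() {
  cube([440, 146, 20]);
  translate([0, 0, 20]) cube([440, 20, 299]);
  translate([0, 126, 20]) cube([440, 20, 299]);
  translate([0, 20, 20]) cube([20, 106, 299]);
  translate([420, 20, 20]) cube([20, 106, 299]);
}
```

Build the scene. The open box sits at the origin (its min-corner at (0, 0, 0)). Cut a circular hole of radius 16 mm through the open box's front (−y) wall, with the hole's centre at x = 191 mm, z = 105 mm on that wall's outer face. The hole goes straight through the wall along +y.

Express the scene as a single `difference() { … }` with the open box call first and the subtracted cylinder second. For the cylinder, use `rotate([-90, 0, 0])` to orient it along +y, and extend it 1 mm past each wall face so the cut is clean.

difference() {
  open_box();
  translate([191, -1, 105]) rotate([-90, 0, 0]) cylinder(h = 22, r = 16);
}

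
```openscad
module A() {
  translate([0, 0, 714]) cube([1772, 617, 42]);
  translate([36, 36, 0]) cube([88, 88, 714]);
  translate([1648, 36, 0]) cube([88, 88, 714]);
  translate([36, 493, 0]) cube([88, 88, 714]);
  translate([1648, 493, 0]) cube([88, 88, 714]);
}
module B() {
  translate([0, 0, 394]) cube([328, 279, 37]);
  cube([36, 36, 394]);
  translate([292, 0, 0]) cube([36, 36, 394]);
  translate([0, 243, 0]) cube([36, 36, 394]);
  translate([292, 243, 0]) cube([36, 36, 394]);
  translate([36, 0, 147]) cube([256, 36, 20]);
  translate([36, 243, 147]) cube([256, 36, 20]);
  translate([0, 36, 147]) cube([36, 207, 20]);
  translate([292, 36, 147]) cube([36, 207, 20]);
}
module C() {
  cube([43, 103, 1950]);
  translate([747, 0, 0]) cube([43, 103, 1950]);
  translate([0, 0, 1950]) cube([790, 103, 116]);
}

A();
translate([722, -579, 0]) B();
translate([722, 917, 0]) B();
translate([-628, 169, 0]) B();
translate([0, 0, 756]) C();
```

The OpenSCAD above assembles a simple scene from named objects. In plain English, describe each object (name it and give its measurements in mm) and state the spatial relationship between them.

A is a table with a 1772×617 mm rectangular top, 42 mm thick, top surface at z = 756 mm, supported by four 88×88 mm square legs, each inset 36 mm from the nearest pair of top edges, running from the floor.

B is a simple wooden stool: a rectangular seat 328 mm (x) by 279 mm (y), 37 mm thick, top face at z = 431 mm, on four square legs, each 36×36 mm in cross-section. The legs rest on z = 0, each flush with a corner of the seat. Four stretchers, 36 mm wide and 20 mm tall, connect adjacent legs with their undersides at z = 147 mm, each running between the inner faces of the legs it joins and aligned with the legs' outer faces on the other axis.

C is a rectangular door frame: two vertical jambs of 43×103 mm section, 1950 mm tall, with a clear opening 704 mm wide between their inner faces. A header 116 mm tall and 103 mm deep lies on top of the jambs and spans the full outside width.

Three stools sit around the table at the −y, +y, −x sides. The door frame is on top of the table.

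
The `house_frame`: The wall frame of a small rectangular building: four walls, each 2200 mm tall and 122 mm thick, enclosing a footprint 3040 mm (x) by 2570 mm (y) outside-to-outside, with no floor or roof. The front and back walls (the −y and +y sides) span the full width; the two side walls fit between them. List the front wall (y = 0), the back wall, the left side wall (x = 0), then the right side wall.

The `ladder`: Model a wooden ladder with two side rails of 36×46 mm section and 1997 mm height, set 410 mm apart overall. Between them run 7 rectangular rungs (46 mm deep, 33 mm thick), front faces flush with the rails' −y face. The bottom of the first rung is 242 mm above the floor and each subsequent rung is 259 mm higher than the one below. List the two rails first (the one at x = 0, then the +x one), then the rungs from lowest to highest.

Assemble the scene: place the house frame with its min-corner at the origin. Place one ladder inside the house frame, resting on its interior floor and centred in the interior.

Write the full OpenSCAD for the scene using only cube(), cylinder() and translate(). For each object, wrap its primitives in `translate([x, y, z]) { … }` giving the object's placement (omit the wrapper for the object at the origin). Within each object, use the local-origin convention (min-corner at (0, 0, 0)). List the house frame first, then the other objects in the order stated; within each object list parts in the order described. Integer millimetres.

cube([3040, 122, 2200]);
translate([0, 2448, 0]) cube([3040, 122, 2200]);
translate([0, 122, 0]) cube([122, 2326, 2200]);
translate([2918, 122, 0]) cube([122, 2326, 2200]);
translate([1315, 1262, 0]) {
  cube([36, 46, 1997]);
  translate([374, 0, 0]) cube([36, 46, 1997]);
  translate([36, 0, 242]) cube([338, 46, 33]);
  translate([36, 0, 501]) cube([338, 46, 33]);
  translate([36, 0, 760]) cube([338, 46, 33]);
  translate([36, 0, 1019]) cube([338, 46, 33]);
  translate([36, 0, 1278]) cube([338, 46, 33]);
  translate([36, 0, 1537]) cube([338, 46, 33]);
  translate([36, 0, 1796]) cube([338, 46, 33]);
}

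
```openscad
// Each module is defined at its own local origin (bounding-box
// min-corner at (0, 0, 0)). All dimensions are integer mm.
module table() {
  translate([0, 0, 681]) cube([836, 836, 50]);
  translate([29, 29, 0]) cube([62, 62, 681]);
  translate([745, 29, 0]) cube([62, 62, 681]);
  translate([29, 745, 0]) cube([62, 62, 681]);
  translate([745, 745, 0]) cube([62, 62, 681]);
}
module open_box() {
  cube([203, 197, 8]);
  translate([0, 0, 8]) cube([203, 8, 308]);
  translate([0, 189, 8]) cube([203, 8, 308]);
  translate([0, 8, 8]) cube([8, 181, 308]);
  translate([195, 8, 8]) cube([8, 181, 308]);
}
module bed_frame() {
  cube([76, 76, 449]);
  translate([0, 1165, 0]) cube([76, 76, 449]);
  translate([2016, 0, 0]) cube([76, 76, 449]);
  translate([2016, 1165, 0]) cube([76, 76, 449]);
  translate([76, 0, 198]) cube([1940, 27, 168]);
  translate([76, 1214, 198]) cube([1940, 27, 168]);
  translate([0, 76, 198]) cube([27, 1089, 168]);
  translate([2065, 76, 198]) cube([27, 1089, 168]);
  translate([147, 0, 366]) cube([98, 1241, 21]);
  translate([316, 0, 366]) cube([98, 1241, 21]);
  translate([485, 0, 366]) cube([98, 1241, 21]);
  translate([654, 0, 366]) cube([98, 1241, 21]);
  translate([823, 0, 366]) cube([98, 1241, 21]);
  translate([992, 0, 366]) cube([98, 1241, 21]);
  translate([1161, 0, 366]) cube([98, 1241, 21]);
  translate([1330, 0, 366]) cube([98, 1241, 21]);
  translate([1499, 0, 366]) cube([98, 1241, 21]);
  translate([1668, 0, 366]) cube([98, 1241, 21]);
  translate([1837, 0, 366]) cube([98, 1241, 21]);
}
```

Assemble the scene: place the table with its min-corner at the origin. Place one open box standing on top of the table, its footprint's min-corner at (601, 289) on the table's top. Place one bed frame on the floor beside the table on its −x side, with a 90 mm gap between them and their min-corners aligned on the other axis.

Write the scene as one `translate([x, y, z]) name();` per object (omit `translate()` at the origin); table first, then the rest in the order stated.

table();
translate([601, 289, 731]) open_box();
translate([-2182, 0, 0]) bed_frame();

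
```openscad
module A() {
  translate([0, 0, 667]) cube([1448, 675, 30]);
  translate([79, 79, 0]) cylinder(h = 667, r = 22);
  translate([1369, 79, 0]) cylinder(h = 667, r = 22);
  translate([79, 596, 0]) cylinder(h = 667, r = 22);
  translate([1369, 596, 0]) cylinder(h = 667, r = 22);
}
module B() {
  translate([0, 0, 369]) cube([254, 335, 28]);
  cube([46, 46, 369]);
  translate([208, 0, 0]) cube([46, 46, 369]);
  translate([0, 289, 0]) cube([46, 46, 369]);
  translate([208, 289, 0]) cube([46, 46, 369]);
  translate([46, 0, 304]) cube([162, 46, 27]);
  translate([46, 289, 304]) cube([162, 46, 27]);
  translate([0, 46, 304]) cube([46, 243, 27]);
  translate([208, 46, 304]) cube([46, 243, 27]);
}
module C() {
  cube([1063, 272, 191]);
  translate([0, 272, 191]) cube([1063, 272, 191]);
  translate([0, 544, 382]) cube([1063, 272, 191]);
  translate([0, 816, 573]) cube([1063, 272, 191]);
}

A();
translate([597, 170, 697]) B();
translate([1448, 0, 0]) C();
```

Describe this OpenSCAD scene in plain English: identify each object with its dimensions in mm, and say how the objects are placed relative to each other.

A is a table: top 1448 mm (x) × 675 mm (y), 30 mm thick, upper face at z = 697 mm, on four round legs of 44 mm diameter, each leg's bounding box inset 57 mm from the nearest pair of top edges, running from z = 0 to the bottom of the top.

B is a four-legged stool. The seat is a 254×335×28 mm slab whose top surface is at z = 397 mm; four square legs, each 46×46 mm in cross-section, run from the floor (z = 0) to the underside of the seat, each flush with a corner of the seat. Four stretchers, 46 mm wide and 27 mm tall, connect adjacent legs with their undersides at z = 304 mm, each running between the inner faces of the legs it joins and aligned with the legs' outer faces on the other axis.

C is a straight staircase of 4 solid steps. Each step is 1063 mm wide (x), 272 mm deep (y, the going) and 191 mm tall (the rise). The first step rests on the floor; each subsequent step sits one going further in +y and one rise higher in +z, directly behind and above the previous step with no overlap.

The stool is on top of the table, centred. The staircase is against the table's +x side, with their −y faces flush.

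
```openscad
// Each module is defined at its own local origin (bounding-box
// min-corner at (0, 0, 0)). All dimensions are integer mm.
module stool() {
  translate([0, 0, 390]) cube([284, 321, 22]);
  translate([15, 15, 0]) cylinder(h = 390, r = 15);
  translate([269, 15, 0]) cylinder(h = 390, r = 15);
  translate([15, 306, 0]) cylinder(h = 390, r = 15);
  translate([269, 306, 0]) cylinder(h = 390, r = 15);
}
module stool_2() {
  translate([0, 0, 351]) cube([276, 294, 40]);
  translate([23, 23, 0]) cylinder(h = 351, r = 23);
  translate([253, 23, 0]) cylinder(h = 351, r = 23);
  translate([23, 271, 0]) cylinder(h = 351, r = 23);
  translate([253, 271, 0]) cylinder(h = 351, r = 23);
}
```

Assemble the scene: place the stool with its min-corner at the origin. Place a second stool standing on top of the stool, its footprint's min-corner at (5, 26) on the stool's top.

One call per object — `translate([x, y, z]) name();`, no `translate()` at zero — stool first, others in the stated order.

stool();
translate([5, 26, 412]) stool_2();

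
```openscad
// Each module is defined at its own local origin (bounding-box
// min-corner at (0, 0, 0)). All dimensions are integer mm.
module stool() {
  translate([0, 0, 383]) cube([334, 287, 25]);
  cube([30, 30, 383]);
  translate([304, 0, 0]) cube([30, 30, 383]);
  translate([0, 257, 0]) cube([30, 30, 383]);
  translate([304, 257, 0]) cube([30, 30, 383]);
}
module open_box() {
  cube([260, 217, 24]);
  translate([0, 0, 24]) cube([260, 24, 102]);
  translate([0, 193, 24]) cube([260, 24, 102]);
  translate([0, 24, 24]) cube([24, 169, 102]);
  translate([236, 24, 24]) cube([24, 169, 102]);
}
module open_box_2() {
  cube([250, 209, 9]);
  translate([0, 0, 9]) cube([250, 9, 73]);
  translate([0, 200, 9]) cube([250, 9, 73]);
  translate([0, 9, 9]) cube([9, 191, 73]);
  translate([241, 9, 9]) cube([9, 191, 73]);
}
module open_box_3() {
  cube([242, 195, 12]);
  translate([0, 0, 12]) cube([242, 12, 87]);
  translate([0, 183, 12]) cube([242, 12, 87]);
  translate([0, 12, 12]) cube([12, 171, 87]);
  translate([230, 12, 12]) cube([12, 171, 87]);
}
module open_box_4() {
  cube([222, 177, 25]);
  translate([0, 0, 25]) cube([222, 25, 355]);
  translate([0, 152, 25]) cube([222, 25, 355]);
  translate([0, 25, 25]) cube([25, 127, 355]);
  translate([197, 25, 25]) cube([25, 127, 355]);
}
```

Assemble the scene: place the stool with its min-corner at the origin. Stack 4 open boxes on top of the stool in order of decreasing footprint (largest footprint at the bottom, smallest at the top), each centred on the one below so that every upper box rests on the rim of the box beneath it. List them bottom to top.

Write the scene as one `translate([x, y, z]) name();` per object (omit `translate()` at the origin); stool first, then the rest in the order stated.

stool();
translate([37, 35, 408]) open_box();
translate([42, 39, 534]) open_box_2();
translate([46, 46, 616]) open_box_3();
translate([56, 55, 715]) open_box_4();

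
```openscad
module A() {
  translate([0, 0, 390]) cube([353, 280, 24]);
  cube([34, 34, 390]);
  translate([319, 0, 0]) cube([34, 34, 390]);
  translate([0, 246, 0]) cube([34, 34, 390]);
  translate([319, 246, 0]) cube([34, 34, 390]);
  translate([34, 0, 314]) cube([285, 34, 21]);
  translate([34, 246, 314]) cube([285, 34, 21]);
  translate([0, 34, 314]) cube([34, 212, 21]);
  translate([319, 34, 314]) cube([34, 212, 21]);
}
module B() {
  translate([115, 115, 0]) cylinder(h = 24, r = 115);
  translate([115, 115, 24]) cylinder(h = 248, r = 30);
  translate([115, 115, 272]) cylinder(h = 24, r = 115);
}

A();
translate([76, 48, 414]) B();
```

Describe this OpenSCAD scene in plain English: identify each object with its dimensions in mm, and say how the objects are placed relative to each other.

A is a four-legged stool. The seat is a 353×280×24 mm slab whose top surface is at z = 414 mm; four square legs, each 34×34 mm in cross-section, run from the floor (z = 0) to the underside of the seat, each flush with a corner of the seat. Four stretchers, 34 mm wide and 21 mm tall, connect adjacent legs with their undersides at z = 314 mm, each running between the inner faces of the legs it joins and aligned with the legs' outer faces on the other axis.

B is a spool: two coaxial disc flanges of radius 115 mm and thickness 24 mm, joined by a core cylinder of radius 30 mm and height 248 mm. The lower flange rests on z = 0 and the three cylinders share a vertical axis.

The spool is on top of the stool.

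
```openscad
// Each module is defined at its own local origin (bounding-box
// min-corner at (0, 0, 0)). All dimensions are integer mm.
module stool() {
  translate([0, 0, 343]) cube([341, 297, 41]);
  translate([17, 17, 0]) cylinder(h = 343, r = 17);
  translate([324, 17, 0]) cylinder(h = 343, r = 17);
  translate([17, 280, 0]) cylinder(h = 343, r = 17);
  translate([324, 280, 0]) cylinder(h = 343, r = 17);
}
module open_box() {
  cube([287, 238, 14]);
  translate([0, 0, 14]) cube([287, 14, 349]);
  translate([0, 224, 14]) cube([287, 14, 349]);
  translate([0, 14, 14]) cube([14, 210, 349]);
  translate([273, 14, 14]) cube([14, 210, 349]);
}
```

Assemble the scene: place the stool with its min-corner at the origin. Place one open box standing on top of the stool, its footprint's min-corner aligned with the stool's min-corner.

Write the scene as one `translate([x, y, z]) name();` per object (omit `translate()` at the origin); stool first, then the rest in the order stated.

stool();
translate([0, 0, 384]) open_box();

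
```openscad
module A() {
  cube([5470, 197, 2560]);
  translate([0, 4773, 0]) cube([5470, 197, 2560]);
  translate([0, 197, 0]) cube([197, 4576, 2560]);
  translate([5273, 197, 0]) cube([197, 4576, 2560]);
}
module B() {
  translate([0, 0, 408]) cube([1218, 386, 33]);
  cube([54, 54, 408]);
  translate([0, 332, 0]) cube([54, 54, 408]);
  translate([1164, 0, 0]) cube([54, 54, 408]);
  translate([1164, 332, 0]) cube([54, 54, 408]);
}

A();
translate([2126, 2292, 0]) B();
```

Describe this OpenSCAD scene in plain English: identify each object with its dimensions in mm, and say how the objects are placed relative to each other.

A is a box-shaped house frame (walls only): outside footprint 5470×4970 mm, wall height 2560 mm, wall thickness 197 mm. The two y-facing walls run the full x-width; the two x-facing walls fit between the inner faces of the y-facing walls.

B is a bench: a 1218×386 mm seat slab, 33 mm thick, top at z = 441 mm, on four 54×54 mm square legs flush with the seat corners and standing on z = 0.

The bench sits inside the house frame, centred.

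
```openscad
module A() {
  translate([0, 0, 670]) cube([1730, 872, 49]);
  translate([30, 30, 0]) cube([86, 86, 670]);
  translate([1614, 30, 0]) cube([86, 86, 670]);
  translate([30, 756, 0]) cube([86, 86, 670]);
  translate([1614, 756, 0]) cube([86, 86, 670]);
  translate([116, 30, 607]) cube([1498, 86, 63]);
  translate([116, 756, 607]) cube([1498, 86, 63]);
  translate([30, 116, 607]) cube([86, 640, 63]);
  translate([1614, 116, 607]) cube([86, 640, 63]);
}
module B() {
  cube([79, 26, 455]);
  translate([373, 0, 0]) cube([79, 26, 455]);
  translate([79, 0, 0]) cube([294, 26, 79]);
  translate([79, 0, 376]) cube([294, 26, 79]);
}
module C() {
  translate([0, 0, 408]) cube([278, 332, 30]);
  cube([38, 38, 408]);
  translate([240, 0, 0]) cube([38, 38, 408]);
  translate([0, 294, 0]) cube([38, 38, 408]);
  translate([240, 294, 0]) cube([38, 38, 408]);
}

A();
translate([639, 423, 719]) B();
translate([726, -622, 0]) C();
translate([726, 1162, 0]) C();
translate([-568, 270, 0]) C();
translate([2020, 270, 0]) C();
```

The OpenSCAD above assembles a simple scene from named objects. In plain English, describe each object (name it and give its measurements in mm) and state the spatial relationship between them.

A is a table with a 1730×872 mm rectangular top, 49 mm thick, top surface at z = 719 mm, supported by four 86×86 mm square legs, each inset 30 mm from the nearest pair of top edges, running from the floor. Four apron rails, 86 mm thick and 63 mm tall, run between adjacent legs with their top edges flush with the underside of the top and their outer faces flush with the legs' outer faces.

B is a rectangular picture frame lying in the x–z plane (depth along y). The opening is 294 mm wide (x) by 297 mm tall (z), surrounded by a border 79 mm wide on all four sides. The frame is 26 mm deep and is made of two full-height vertical stiles with two horizontal rails fitted between them.

C is a four-legged stool. The seat is a 278×332×30 mm slab whose top surface is at z = 438 mm; four square legs, each 38×38 mm in cross-section, run from the floor (z = 0) to the underside of the seat, each flush with a corner of the seat.

The picture frame is on top of the table, centred. Four stools sit around the table at the −y, +y, −x, +x sides.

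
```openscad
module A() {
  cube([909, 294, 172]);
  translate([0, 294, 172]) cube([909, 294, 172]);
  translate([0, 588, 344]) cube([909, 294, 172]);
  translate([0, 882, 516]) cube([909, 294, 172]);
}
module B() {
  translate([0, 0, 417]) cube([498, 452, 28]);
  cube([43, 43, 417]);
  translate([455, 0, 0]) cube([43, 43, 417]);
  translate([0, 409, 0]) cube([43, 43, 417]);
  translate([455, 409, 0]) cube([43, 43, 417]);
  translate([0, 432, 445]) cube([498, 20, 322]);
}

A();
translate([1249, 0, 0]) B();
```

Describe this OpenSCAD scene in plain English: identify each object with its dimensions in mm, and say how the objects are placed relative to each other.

A is a straight staircase of 4 solid steps. Each step is 909 mm wide (x), 294 mm deep (y, the going) and 172 mm tall (the rise). The first step rests on the floor; each subsequent step sits one going further in +y and one rise higher in +z, directly behind and above the previous step with no overlap.

B is a chair: 498×452 mm seat, 28 mm thick, top at z = 445 mm, on four 43 mm square corner legs flush with the seat edges. A 20 mm thick backrest slab spans the full seat width, extending 322 mm above the seat top, its back face flush with the seat's +y edge.

The chair is on the floor beside the staircase on its +x side.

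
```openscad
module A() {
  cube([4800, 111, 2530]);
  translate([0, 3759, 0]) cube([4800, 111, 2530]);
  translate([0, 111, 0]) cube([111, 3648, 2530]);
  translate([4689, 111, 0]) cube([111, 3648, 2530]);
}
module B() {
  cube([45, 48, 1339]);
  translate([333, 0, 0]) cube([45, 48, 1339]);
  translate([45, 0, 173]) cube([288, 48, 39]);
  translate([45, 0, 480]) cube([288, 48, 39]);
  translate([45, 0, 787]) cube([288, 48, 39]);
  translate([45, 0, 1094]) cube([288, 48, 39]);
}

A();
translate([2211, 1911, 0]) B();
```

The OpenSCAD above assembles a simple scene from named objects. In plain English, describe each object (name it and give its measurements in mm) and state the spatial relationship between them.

A is a box-shaped house frame (walls only): outside footprint 4800×3870 mm, wall height 2530 mm, wall thickness 111 mm. The two y-facing walls run the full x-width; the two x-facing walls fit between the inner faces of the y-facing walls.

B is a straight ladder. Two 45×48 mm vertical rails, 1339 mm tall, stand 378 mm apart (outside-to-outside) with their front faces coplanar on the −y side. 4 rungs, each 48 mm deep and 39 mm tall, span between the inner faces of the rails, front faces flush with the rails. The lowest rung's underside is at z = 173 mm and rungs are spaced 307 mm apart (underside to underside).

The ladder sits inside the house frame, centred.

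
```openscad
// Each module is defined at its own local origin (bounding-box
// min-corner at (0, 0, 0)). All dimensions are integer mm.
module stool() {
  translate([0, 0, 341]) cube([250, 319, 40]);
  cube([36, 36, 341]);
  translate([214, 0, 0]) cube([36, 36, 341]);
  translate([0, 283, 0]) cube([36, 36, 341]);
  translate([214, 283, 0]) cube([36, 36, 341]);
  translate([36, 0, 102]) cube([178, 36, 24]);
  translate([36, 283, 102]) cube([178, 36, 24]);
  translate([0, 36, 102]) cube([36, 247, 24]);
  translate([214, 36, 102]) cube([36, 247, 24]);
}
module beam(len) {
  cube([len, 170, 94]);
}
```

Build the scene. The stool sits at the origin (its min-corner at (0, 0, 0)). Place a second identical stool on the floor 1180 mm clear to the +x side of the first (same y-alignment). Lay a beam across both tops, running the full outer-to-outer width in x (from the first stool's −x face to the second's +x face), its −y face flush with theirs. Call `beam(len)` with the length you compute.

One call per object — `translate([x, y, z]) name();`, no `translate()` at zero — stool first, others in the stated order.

stool();
translate([1430, 0, 0]) stool();
translate([0, 0, 381]) beam(1680);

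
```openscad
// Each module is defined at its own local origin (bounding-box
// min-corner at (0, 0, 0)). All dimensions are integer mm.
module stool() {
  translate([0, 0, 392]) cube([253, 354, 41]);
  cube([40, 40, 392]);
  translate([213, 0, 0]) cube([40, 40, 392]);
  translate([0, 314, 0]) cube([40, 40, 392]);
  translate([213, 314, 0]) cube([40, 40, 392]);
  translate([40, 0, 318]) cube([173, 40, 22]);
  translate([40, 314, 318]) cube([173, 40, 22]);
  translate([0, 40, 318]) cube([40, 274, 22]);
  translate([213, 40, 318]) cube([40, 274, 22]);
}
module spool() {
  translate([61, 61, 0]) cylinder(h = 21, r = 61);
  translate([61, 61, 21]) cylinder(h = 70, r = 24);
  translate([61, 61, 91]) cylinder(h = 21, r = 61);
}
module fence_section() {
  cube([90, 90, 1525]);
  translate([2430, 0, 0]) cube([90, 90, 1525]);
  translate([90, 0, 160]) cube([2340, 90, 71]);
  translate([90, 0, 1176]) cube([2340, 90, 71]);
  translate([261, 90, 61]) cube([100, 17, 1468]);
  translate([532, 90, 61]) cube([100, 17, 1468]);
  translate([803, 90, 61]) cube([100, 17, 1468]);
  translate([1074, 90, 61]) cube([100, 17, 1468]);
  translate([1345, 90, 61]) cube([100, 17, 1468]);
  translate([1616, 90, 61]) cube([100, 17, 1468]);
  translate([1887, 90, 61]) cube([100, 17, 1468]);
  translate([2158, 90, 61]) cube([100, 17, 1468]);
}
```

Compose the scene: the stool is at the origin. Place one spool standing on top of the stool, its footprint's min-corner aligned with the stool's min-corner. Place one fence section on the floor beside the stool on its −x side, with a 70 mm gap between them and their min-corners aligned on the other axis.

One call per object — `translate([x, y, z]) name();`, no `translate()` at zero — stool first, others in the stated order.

stool();
translate([0, 0, 433]) spool();
translate([-2590, 0, 0]) fence_section();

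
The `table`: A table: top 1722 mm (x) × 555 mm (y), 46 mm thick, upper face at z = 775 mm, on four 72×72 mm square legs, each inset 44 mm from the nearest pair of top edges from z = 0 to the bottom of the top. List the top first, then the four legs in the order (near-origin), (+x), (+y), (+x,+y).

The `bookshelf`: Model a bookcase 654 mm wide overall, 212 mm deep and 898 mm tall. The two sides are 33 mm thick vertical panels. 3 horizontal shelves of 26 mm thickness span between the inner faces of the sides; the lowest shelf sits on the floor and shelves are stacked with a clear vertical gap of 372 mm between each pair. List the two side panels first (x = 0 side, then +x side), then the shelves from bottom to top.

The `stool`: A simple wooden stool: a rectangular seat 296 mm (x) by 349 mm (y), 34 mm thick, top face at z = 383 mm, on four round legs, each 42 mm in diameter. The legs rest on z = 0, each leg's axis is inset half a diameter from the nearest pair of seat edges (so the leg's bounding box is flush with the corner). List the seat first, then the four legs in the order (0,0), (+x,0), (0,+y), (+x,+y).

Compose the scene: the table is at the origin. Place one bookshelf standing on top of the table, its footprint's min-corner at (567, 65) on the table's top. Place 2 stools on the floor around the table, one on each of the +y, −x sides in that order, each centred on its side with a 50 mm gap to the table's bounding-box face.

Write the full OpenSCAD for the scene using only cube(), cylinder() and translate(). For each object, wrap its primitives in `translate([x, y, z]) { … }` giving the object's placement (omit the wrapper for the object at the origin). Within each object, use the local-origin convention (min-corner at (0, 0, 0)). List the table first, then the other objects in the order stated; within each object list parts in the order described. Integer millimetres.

translate([0, 0, 729]) cube([1722, 555, 46]);
translate([44, 44, 0]) cube([72, 72, 729]);
translate([1606, 44, 0]) cube([72, 72, 729]);
translate([44, 439, 0]) cube([72, 72, 729]);
translate([1606, 439, 0]) cube([72, 72, 729]);
translate([567, 65, 775]) {
  cube([33, 212, 898]);
  translate([621, 0, 0]) cube([33, 212, 898]);
  translate([33, 0, 0]) cube([588, 212, 26]);
  translate([33, 0, 398]) cube([588, 212, 26]);
  translate([33, 0, 796]) cube([588, 212, 26]);
}
translate([713, 605, 0]) {
  translate([0, 0, 349]) cube([296, 349, 34]);
  translate([21, 21, 0]) cylinder(h = 349, r = 21);
  translate([275, 21, 0]) cylinder(h = 349, r = 21);
  translate([21, 328, 0]) cylinder(h = 349, r = 21);
  translate([275, 328, 0]) cylinder(h = 349, r = 21);
}
translate([-346, 103, 0]) {
  translate([0, 0, 349]) cube([296, 349, 34]);
  translate([21, 21, 0]) cylinder(h = 349, r = 21);
  translate([275, 21, 0]) cylinder(h = 349, r = 21);
  translate([21, 328, 0]) cylinder(h = 349, r = 21);
  translate([275, 328, 0]) cylinder(h = 349, r = 21);
}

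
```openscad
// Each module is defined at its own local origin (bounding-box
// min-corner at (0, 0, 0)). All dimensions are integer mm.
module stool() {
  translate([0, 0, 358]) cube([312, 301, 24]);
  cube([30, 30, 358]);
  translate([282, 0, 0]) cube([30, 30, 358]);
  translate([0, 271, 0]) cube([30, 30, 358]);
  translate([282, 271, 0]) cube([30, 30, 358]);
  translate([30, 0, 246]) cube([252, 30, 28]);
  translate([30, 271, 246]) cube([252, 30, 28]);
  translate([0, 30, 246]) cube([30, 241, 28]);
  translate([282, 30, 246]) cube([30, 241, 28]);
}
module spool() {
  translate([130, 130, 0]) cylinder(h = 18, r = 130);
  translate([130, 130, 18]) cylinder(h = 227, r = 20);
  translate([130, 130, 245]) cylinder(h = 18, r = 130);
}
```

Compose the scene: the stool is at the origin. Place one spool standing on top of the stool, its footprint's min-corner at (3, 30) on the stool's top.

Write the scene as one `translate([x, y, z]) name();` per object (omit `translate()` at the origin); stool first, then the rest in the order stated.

stool();
translate([3, 30, 382]) spool();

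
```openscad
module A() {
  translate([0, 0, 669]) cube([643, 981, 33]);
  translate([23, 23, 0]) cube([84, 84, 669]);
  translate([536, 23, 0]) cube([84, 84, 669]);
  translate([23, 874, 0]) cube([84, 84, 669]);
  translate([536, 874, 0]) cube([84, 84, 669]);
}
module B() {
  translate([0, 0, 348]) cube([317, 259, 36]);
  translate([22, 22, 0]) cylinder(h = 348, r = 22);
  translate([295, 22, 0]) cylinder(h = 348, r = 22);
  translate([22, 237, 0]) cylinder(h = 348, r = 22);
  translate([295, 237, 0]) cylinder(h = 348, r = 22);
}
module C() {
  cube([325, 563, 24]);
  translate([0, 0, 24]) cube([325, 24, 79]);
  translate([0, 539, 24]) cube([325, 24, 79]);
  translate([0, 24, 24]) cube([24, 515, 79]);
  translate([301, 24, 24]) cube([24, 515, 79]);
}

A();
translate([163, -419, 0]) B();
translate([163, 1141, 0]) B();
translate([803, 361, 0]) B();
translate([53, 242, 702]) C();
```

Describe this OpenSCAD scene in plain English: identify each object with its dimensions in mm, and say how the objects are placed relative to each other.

A is a table: top 643 mm (x) × 981 mm (y), 33 mm thick, upper face at z = 702 mm, on four 84×84 mm square legs, each inset 23 mm from the nearest pair of top edges, running from z = 0 to the bottom of the top.

B is a four-legged stool. The seat is a 317×259×36 mm slab whose top surface is at z = 384 mm; four round legs, each 44 mm in diameter, run from the floor (z = 0) to the underside of the seat, each leg's axis is inset half a diameter from the nearest pair of seat edges (so the leg's bounding box is flush with the corner).

C is an open-topped rectangular box: outside dimensions 325×563×103 mm, with a uniform wall and base thickness of 24 mm. The base is a full 325×563 slab on the floor; four walls sit on top of the base. The front and back walls (the −y and +y sides) span the full width; the two side walls fit between them.

Three stools sit around the table at the −y, +y, +x sides. The open box is on top of the table.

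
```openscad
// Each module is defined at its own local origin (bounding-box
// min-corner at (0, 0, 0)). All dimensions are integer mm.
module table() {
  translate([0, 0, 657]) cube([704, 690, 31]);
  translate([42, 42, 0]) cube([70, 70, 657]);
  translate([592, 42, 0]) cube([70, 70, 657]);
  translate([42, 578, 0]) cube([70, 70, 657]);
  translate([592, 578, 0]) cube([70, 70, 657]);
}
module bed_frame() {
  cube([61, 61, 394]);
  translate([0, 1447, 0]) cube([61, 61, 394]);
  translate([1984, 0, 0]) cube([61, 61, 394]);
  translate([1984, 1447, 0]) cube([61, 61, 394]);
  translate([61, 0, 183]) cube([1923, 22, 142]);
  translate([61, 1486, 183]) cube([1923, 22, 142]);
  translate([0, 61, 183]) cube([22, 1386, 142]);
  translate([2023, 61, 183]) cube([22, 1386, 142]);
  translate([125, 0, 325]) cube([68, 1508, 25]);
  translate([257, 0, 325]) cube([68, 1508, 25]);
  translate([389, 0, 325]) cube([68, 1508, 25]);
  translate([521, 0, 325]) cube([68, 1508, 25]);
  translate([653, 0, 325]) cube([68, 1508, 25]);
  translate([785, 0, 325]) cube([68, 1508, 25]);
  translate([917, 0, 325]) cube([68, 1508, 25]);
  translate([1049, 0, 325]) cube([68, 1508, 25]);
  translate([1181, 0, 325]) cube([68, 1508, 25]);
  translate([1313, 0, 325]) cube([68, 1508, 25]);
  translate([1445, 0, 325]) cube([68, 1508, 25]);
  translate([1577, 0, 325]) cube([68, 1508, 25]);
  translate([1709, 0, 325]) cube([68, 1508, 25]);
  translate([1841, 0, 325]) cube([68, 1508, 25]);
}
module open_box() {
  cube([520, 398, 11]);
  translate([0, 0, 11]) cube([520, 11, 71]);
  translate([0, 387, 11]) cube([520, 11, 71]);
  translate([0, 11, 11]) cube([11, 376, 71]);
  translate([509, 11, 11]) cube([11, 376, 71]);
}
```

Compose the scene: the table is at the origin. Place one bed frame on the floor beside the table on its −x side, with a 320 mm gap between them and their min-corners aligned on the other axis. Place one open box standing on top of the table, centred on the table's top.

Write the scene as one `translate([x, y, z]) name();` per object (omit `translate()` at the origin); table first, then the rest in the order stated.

table();
translate([-2365, 0, 0]) bed_frame();
translate([92, 146, 688]) open_box();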